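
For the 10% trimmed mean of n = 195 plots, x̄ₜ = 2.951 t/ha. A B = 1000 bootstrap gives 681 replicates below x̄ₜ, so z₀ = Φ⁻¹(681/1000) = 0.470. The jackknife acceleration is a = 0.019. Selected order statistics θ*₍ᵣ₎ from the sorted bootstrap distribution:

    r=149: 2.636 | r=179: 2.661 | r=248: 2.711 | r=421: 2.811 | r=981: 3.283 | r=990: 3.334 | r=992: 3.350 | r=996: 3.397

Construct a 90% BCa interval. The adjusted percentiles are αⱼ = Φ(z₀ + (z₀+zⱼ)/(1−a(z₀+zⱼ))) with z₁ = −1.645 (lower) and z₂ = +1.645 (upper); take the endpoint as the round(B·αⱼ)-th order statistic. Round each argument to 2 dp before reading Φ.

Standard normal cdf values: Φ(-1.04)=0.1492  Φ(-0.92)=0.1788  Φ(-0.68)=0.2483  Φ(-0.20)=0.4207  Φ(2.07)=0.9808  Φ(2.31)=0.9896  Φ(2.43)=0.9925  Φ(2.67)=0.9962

Lower: z₀ + z₁ = 0.470 + (-1.645) = -1.175; 1 − a(z₀+z₁) = 1 − (0.019)(-1.175) = 1.0223; argument = 0.470 + (-1.175)/1.0223 = -0.6793 → -0.68.
α₁ = Φ(-0.68) = 0.2483; rank = round(1000 × 0.2483) = 248; θ*₍248₎ = 2.711.
Upper: z₀ + z₂ = 2.115; 1 − a(z₀+z₂) = 0.9598; argument = 2.6735 → 2.67; α₂ = 0.9962; rank = 996; θ*₍996₎ = 3.397.

(2.711, 3.397)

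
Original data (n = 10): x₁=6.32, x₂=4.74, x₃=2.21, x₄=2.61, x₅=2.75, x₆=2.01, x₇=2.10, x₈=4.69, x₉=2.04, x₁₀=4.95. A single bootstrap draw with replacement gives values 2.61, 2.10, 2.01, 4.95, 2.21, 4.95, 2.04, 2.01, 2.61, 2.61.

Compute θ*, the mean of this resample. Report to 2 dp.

θ* = 2.81

Mean = (2.61 + 2.10 + 2.01 + 4.95 + 2.21 + 4.95 + 2.04 + 2.01 + 2.61 + 2.61) / 10 = 28.100 / 10 = 2.81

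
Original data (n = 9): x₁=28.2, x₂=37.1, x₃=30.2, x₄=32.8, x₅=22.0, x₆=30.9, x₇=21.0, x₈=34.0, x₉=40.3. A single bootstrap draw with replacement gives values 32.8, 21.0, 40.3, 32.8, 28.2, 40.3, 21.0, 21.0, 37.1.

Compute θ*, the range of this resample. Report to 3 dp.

θ* = 19.300

Range = 40.3 − 21.0 = 19.300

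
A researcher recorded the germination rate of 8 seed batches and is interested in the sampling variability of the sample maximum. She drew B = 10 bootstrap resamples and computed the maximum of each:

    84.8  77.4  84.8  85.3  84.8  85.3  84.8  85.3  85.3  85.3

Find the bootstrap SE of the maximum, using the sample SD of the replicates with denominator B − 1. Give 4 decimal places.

Bootstrap SE is the standard deviation of the 10 replicate maximums.
Mean of replicates: (84.8 + 77.4 + 84.8 + 85.3 + 84.8 + 85.3 + 84.8 + 85.3 + 85.3 + 85.3) / 10 = 843.10000 / 10 = 84.31000
Sum of squared deviations: (+0.49000)² + (−6.91000)² + (+0.49000)² + (+0.99000)² + (+0.49000)² + (+0.99000)² + (+0.49000)² + (+0.99000)² + (+0.99000)² + (+0.99000)² = 53.60900
Variance = 53.60900 / 9 = 5.95656
SE* = √5.95656

SE* = 2.4406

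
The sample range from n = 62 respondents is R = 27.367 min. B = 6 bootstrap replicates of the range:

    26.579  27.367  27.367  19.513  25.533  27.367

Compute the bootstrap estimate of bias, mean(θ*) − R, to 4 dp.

bias = −1.7460

mean(θ*) = (26.579 + 27.367 + 27.367 + 19.513 + 25.533 + 27.367) / 6 = 25.62100
bias = 25.62100 − 27.367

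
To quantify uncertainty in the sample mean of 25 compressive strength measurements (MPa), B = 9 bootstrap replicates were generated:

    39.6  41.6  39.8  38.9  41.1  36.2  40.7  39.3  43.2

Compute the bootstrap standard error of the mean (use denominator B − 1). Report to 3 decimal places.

SE* = 1.963

Bootstrap SE is the standard deviation of the 9 replicate means.
Mean of replicates: (39.6 + 41.6 + 39.8 + 38.9 + 41.1 + 36.2 + 40.7 + 39.3 + 43.2) / 9 = 360.4000 / 9 = 40.0444
Sum of squared deviations: (−0.4444)² + (+1.5556)² + (−0.2444)² + (−1.1444)² + (+1.0556)² + (−3.8444)² + (+0.6556)² + (−0.7444)² + (+3.1556)² = 30.8222
Variance = 30.8222 / 8 = 3.8528
SE* = √3.8528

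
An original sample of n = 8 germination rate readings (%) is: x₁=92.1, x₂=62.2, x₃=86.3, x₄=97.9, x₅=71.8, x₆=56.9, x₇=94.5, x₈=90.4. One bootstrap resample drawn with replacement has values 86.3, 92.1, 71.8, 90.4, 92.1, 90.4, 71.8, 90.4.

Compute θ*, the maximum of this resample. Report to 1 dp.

θ* = 92.1

Maximum = 92.1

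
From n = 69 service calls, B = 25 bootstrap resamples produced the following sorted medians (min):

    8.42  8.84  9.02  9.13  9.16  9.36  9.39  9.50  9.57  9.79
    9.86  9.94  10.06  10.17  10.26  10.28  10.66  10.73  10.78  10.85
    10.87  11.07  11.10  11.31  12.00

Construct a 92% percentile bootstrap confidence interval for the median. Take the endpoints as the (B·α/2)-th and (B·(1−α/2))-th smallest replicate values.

α = 0.08; lower rank = 25 × 0.040 = 1; upper rank = 25 × 0.960 = 24.
The 1st smallest replicate is 8.42; the 24th is 11.31.

(8.42, 11.31)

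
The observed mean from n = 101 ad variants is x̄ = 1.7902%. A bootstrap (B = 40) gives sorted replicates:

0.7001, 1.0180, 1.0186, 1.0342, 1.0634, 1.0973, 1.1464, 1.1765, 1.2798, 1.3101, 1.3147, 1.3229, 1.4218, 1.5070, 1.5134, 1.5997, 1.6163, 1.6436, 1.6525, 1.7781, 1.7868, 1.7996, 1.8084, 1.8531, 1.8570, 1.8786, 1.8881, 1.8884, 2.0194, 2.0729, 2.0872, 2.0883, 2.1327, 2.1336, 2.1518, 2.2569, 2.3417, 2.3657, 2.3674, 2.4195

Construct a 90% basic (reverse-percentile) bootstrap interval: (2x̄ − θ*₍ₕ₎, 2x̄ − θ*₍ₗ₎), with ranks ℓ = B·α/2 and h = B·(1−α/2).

Percentile endpoints at ranks 2 and 38: θ*₍2₎ = 1.0180, θ*₍38₎ = 2.3657.
Basic interval reflects these around x̄:
  lower = 2 × 1.7902 − 2.3657 = 1.2147
  upper = 2 × 1.7902 − 1.0180 = 2.5624

(1.2147, 2.5624)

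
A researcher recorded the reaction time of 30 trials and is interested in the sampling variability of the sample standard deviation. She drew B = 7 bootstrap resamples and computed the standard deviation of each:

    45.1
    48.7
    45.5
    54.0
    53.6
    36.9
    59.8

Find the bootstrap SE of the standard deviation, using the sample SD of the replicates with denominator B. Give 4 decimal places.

Bootstrap SE is the standard deviation of the 7 replicate standard deviations.
Mean of replicates: (45.1 + 48.7 + 45.5 + 54.0 + 53.6 + 36.9 + 59.8) / 7 = 343.60000 / 7 = 49.08571
Sum of squared deviations: (−3.98571)² + (−0.38571)² + (−3.58571)² + (+4.91429)² + (+4.51429)² + (−12.18571)² + (+10.71429)² = 336.70857
Variance = 336.70857 / 7 = 48.10122
SE* = √48.10122

SE* = 6.9355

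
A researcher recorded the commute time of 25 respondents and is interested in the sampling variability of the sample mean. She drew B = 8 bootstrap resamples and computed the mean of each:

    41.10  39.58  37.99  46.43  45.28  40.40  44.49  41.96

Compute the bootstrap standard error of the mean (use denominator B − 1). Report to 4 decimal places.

Bootstrap SE is the standard deviation of the 8 replicate means.
Mean of replicates: (41.10 + 39.58 + 37.99 + 46.43 + 45.28 + 40.40 + 44.49 + 41.96) / 8 = 337.23000 / 8 = 42.15375
Sum of squared deviations: (−1.05375)² + (−2.57375)² + (−4.16375)² + (+4.27625)² + (+3.12625)² + (−1.75375)² + (+2.33625)² + (−0.19375)² = 61.70239
Variance = 61.70239 / 7 = 8.81463
SE* = √8.81463

SE* = 2.9689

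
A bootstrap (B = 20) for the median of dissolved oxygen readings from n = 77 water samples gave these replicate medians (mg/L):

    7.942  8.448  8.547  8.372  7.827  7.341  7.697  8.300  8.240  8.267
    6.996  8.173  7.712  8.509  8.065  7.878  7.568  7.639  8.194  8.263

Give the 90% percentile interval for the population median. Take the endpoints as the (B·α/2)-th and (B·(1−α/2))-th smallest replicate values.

(6.996, 8.509)

Sorted replicates: 6.996, 7.341, 7.568, 7.639, 7.697, 7.712, 7.827, 7.878, 7.942, 8.065, 8.173, 8.194, 8.240, 8.263, 8.267, 8.300, 8.372, 8.448, 8.509, 8.547
α = 0.10; lower rank = 20 × 0.050 = 1; upper rank = 20 × 0.950 = 19.
The 1st smallest replicate is 6.996; the 19th is 8.509.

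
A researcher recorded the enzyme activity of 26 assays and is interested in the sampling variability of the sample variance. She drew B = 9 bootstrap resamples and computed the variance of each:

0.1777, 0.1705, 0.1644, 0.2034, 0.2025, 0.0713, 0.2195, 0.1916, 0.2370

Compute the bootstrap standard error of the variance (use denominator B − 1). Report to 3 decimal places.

Bootstrap SE is the standard deviation of the 9 replicate variances.
Mean of replicates: (0.1777 + 0.1705 + 0.1644 + 0.2034 + 0.2025 + 0.0713 + 0.2195 + 0.1916 + 0.2370) / 9 = 1.63790 / 9 = 0.18199
Sum of squared deviations: (−0.00429)² + (−0.01149)² + (−0.01759)² + (+0.02141)² + (+0.02051)² + (−0.11069)² + (+0.03751)² + (+0.00961)² + (+0.05501)² = 0.01812
Variance = 0.01812 / 8 = 0.00226
SE* = √0.00226

SE* = 0.048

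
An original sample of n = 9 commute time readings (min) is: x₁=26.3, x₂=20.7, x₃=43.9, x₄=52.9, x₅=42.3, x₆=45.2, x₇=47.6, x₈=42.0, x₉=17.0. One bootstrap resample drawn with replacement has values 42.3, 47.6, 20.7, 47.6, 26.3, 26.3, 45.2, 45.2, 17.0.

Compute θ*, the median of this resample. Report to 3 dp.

θ* = 42.300

Sorted: 17.0, 20.7, 26.3, 26.3, 42.3, 45.2, 45.2, 47.6, 47.6
Median = middle value = 42.300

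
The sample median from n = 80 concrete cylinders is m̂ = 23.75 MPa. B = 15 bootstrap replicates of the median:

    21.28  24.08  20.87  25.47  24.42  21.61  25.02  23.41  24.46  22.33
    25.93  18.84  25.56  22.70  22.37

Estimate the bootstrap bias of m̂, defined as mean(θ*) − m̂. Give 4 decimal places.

mean(θ*) = (21.28 + 24.08 + 20.87 + 25.47 + 24.42 + 21.61 + 25.02 + 23.41 + 24.46 + 22.33 + 25.93 + 18.84 + 25.56 + 22.70 + 22.37) / 15 = 23.22333
bias = 23.22333 − 23.75

bias = −0.5267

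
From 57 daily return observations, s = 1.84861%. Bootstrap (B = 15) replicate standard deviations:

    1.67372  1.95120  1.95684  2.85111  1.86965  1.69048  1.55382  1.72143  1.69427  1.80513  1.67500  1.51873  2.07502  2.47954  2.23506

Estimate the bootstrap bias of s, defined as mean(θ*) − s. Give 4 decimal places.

mean(θ*) = (1.67372 + 1.95120 + 1.95684 + 2.85111 + 1.86965 + 1.69048 + 1.55382 + 1.72143 + 1.69427 + 1.80513 + 1.67500 + 1.51873 + 2.07502 + 2.47954 + 2.23506) / 15 = 1.91673
bias = 1.91673 − 1.84861

bias = +0.0681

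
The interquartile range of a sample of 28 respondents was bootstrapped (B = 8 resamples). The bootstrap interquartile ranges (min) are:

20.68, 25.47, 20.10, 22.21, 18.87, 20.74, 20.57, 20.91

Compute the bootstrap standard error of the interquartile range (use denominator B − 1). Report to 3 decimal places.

SE* = 1.959

Bootstrap SE is the standard deviation of the 8 replicate interquartile ranges.
Mean of replicates: (20.68 + 25.47 + 20.10 + 22.21 + 18.87 + 20.74 + 20.57 + 20.91) / 8 = 169.5500 / 8 = 21.1938
Sum of squared deviations: (−0.5138)² + (+4.2762)² + (−1.0938)² + (+1.0162)² + (−2.3238)² + (−0.4538)² + (−0.6238)² + (−0.2838)² = 26.8546
Variance = 26.8546 / 7 = 3.8364
SE* = √3.8364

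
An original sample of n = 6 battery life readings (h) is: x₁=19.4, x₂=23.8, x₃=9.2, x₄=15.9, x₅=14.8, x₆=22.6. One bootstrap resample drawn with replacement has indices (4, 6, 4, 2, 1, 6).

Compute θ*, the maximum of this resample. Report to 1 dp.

θ* = 23.8

Resample values: 15.9, 22.6, 15.9, 23.8, 19.4, 22.6.
Maximum = 23.8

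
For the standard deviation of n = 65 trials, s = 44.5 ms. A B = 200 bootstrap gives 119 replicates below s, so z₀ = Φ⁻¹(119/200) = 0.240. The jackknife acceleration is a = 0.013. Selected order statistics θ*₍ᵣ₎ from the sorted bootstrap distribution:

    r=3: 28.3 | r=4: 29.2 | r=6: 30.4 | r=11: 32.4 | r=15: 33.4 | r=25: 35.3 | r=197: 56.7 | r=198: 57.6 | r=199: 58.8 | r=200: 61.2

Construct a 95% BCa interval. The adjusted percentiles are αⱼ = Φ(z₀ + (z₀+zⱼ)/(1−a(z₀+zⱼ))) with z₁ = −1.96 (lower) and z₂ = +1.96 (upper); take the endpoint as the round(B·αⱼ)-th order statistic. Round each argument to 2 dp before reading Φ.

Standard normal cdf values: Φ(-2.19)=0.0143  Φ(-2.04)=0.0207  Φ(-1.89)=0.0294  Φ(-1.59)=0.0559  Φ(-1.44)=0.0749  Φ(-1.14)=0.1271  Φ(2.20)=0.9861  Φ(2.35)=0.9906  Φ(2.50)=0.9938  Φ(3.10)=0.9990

Lower: z₀ + z₁ = 0.240 + (-1.960) = -1.720; 1 − a(z₀+z₁) = 1 − (0.013)(-1.720) = 1.0224; argument = 0.240 + (-1.720)/1.0224 = -1.4424 → -1.44.
α₁ = Φ(-1.44) = 0.0749; rank = round(200 × 0.0749) = 15; θ*₍15₎ = 33.4.
Upper: z₀ + z₂ = 2.200; 1 − a(z₀+z₂) = 0.9714; argument = 2.5048 → 2.50; α₂ = 0.9938; rank = 199; θ*₍199₎ = 58.8.

(33.4, 58.8)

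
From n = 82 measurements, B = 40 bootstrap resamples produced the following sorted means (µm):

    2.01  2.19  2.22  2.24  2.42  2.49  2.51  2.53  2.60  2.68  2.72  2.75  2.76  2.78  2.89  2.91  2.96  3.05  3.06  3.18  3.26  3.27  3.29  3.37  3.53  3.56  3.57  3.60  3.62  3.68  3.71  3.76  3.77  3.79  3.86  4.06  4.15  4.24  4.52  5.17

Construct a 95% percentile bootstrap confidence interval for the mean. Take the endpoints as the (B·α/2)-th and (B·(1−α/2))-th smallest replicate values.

α = 0.05; lower rank = 40 × 0.025 = 1; upper rank = 40 × 0.975 = 39.
The 1st smallest replicate is 2.01; the 39th is 4.52.

(2.01, 4.52)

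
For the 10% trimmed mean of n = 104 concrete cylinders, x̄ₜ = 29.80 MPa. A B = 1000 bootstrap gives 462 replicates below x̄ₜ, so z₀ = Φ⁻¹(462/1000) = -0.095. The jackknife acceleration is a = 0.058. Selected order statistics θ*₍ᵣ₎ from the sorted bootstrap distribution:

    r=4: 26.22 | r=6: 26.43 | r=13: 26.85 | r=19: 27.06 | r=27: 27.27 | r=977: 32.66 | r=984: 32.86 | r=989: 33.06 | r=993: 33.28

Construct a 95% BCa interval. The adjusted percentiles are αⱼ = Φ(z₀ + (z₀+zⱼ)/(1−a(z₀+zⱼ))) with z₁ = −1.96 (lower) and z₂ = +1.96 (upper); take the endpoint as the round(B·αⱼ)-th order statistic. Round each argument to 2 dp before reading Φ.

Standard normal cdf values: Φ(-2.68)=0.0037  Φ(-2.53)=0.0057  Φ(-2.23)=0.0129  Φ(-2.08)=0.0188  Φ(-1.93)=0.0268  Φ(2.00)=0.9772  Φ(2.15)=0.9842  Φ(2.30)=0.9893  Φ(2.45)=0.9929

Lower: z₀ + z₁ = -0.095 + (-1.960) = -2.055; 1 − a(z₀+z₁) = 1 − (0.058)(-2.055) = 1.1192; argument = -0.095 + (-2.055)/1.1192 = -1.9311 → -1.93.
α₁ = Φ(-1.93) = 0.0268; rank = round(1000 × 0.0268) = 27; θ*₍27₎ = 27.27.
Upper: z₀ + z₂ = 1.865; 1 − a(z₀+z₂) = 0.8918; argument = 1.9962 → 2.00; α₂ = 0.9772; rank = 977; θ*₍977₎ = 32.66.

(27.27, 32.66)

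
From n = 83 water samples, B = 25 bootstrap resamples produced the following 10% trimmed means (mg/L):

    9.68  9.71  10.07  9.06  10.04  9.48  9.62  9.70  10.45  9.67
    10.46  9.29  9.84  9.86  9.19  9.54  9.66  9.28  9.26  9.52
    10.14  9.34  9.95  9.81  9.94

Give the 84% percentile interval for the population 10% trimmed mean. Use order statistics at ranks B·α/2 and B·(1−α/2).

(9.19, 10.14)

Sorted replicates: 9.06, 9.19, 9.26, 9.28, 9.29, 9.34, 9.48, 9.52, 9.54, 9.62, 9.66, 9.67, 9.68, 9.70, 9.71, 9.81, 9.84, 9.86, 9.94, 9.95, 10.04, 10.07, 10.14, 10.45, 10.46
α = 0.16; lower rank = 25 × 0.080 = 2; upper rank = 25 × 0.920 = 23.
The 2nd smallest replicate is 9.19; the 23rd is 10.14.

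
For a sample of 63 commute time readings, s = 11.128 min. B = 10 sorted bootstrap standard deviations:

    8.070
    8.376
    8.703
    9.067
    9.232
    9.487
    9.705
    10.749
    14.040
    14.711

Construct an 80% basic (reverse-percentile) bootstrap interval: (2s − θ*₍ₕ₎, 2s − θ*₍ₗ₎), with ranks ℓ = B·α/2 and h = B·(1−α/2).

(8.216, 14.186)

Percentile endpoints at ranks 1 and 9: θ*₍1₎ = 8.070, θ*₍9₎ = 14.040.
Basic interval reflects these around s:
  lower = 2 × 11.128 − 14.040 = 8.216
  upper = 2 × 11.128 − 8.070 = 14.186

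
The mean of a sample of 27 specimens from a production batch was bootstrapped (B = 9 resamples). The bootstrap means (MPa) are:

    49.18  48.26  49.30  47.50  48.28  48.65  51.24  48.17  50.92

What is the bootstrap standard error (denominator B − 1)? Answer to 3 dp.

Bootstrap SE is the standard deviation of the 9 replicate means.
Mean of replicates: (49.18 + 48.26 + 49.30 + 47.50 + 48.28 + 48.65 + 51.24 + 48.17 + 50.92) / 9 = 441.5000 / 9 = 49.0556
Sum of squared deviations: (+0.1244)² + (−0.7956)² + (+0.2444)² + (−1.5556)² + (−0.7756)² + (−0.4056)² + (+2.1844)² + (−0.8856)² + (+1.8644)² = 12.9260
Variance = 12.9260 / 8 = 1.6158
SE* = √1.6158

SE* = 1.271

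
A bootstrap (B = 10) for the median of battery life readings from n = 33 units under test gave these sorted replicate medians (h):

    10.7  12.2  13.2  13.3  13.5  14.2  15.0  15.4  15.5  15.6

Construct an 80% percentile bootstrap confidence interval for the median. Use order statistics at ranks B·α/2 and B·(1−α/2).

(10.7, 15.5)

α = 0.20; lower rank = 10 × 0.100 = 1; upper rank = 10 × 0.900 = 9.
The 1st smallest replicate is 10.7; the 9th is 15.5.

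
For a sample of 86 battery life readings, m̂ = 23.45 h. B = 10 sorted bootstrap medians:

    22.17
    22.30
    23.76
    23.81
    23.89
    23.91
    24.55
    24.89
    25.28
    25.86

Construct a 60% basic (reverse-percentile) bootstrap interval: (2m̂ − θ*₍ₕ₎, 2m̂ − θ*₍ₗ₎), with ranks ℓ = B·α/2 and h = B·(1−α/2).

(22.01, 24.60)

Percentile endpoints at ranks 2 and 8: θ*₍2₎ = 22.30, θ*₍8₎ = 24.89.
Basic interval reflects these around m̂:
  lower = 2 × 23.45 − 24.89 = 22.01
  upper = 2 × 23.45 − 22.30 = 24.60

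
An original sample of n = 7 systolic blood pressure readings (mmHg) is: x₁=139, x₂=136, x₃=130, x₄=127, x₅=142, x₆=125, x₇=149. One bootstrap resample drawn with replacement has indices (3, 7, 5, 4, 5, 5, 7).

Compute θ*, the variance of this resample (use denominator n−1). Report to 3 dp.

θ* = 73.810

Resample values: 130, 149, 142, 127, 142, 142, 149.
Mean = 140.1429; sum of squared deviations = 442.8571
s² = 442.8571 / 6 = 73.8095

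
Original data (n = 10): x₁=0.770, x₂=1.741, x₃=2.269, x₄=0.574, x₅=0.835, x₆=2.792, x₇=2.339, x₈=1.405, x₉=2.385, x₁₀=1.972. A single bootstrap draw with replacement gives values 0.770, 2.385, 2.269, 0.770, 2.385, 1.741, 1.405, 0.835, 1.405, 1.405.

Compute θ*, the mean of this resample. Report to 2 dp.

Mean = (0.770 + 2.385 + 2.269 + 0.770 + 2.385 + 1.741 + 1.405 + 0.835 + 1.405 + 1.405) / 10 = 15.3700 / 10 = 1.54

θ* = 1.54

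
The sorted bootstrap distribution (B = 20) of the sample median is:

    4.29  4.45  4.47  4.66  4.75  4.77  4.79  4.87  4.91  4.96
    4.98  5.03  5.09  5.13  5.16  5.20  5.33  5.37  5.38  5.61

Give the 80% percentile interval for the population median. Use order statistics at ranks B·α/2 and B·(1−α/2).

(4.45, 5.37)

α = 0.20; lower rank = 20 × 0.100 = 2; upper rank = 20 × 0.900 = 18.
The 2nd smallest replicate is 4.45; the 18th is 5.37.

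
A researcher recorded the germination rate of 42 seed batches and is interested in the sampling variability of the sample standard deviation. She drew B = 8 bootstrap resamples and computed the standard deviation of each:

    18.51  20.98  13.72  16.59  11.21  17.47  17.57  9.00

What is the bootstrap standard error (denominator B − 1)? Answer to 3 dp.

Bootstrap SE is the standard deviation of the 8 replicate standard deviations.
Mean of replicates: (18.51 + 20.98 + 13.72 + 16.59 + 11.21 + 17.47 + 17.57 + 9.00) / 8 = 125.0500 / 8 = 15.6312
Sum of squared deviations: (+2.8788)² + (+5.3488)² + (−1.9112)² + (+0.9588)² + (−4.4212)² + (+1.8387)² + (+1.9388)² + (−6.6312)² = 112.1291
Variance = 112.1291 / 7 = 16.0184
SE* = √16.0184

SE* = 4.002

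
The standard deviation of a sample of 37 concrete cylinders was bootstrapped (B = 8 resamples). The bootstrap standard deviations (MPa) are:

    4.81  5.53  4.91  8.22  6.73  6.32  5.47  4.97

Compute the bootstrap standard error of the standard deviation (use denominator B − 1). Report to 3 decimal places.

Bootstrap SE is the standard deviation of the 8 replicate standard deviations.
Mean of replicates: (4.81 + 5.53 + 4.91 + 8.22 + 6.73 + 6.32 + 5.47 + 4.97) / 8 = 46.9600 / 8 = 5.8700
Sum of squared deviations: (−1.0600)² + (−0.3400)² + (−0.9600)² + (+2.3500)² + (+0.8600)² + (+0.4500)² + (−0.4000)² + (−0.9000)² = 9.5954
Variance = 9.5954 / 7 = 1.3708
SE* = √1.3708

SE* = 1.171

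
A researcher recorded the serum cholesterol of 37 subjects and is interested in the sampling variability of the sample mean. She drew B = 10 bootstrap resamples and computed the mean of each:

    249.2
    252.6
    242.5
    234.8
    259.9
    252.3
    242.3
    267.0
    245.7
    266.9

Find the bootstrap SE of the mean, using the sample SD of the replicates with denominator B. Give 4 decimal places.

SE* = 10.1634

Bootstrap SE is the standard deviation of the 10 replicate means.
Mean of replicates: (249.2 + 252.6 + 242.5 + 234.8 + 259.9 + 252.3 + 242.3 + 267.0 + 245.7 + 266.9) / 10 = 2513.20000 / 10 = 251.32000
Sum of squared deviations: (−2.12000)² + (+1.28000)² + (−8.82000)² + (−16.52000)² + (+8.58000)² + (+0.98000)² + (−9.02000)² + (+15.68000)² + (−5.62000)² + (+15.58000)² = 1032.95600
Variance = 1032.95600 / 10 = 103.29560
SE* = √103.29560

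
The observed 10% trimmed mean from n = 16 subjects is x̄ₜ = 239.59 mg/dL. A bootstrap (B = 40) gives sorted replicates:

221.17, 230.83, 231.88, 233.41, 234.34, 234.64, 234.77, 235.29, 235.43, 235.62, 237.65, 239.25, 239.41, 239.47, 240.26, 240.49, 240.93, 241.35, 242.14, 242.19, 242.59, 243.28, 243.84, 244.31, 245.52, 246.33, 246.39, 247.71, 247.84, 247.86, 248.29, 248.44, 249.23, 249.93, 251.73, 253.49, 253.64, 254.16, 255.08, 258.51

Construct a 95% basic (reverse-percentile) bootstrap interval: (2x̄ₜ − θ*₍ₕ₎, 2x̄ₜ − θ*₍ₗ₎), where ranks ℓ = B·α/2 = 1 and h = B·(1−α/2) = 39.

(224.10, 258.01)

Percentile endpoints at ranks 1 and 39: θ*₍1₎ = 221.17, θ*₍39₎ = 255.08.
Basic interval reflects these around x̄ₜ:
  lower = 2 × 239.59 − 255.08 = 224.10
  upper = 2 × 239.59 − 221.17 = 258.01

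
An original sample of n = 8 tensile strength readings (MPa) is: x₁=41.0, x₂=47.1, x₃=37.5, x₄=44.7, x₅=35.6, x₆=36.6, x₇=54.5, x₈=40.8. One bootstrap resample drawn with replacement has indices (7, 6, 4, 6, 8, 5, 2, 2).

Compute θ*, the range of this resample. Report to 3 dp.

θ* = 18.900

Resample values: 54.5, 36.6, 44.7, 36.6, 40.8, 35.6, 47.1, 47.1.
Range = 54.5 − 35.6 = 18.900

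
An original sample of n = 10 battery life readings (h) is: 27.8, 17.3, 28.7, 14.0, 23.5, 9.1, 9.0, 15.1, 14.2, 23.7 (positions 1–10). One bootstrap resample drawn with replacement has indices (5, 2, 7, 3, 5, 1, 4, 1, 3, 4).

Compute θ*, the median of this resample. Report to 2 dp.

θ* = 23.50

Resample values: 23.5, 17.3, 9.0, 28.7, 23.5, 27.8, 14.0, 27.8, 28.7, 14.0.
Sorted: 9.0, 14.0, 14.0, 17.3, 23.5, 23.5, 27.8, 27.8, 28.7, 28.7
Median = average of the two middle values = 23.50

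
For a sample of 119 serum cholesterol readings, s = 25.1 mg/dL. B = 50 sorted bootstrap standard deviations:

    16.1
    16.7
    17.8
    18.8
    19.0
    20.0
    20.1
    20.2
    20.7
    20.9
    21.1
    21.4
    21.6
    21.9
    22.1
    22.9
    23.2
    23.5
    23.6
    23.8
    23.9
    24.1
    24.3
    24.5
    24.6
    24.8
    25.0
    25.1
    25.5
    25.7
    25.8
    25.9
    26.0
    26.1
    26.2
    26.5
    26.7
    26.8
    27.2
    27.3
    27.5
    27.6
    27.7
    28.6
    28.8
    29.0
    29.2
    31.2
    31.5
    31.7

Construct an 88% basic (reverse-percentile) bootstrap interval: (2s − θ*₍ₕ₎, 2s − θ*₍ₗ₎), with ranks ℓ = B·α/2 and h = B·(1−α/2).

Percentile endpoints at ranks 3 and 47: θ*₍3₎ = 17.8, θ*₍47₎ = 29.2.
Basic interval reflects these around s:
  lower = 2 × 25.1 − 29.2 = 21.0
  upper = 2 × 25.1 − 17.8 = 32.4

(21.0, 32.4)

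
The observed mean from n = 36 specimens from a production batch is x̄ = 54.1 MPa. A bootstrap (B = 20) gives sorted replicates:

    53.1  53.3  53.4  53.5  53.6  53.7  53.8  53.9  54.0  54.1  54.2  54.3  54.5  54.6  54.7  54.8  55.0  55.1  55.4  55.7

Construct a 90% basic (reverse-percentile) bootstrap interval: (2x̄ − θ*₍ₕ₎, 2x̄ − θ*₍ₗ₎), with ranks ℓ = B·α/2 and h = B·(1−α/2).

(52.8, 55.1)

Percentile endpoints at ranks 1 and 19: θ*₍1₎ = 53.1, θ*₍19₎ = 55.4.
Basic interval reflects these around x̄:
  lower = 2 × 54.1 − 55.4 = 52.8
  upper = 2 × 54.1 − 53.1 = 55.1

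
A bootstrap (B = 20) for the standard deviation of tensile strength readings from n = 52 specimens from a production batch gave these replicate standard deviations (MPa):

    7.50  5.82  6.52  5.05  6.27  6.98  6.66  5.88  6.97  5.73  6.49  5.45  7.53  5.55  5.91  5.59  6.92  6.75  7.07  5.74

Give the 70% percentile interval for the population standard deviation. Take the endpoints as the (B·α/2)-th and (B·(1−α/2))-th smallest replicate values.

(5.55, 6.98)

Sorted replicates: 5.05, 5.45, 5.55, 5.59, 5.73, 5.74, 5.82, 5.88, 5.91, 6.27, 6.49, 6.52, 6.66, 6.75, 6.92, 6.97, 6.98, 7.07, 7.50, 7.53
α = 0.30; lower rank = 20 × 0.150 = 3; upper rank = 20 × 0.850 = 17.
The 3rd smallest replicate is 5.55; the 17th is 6.98.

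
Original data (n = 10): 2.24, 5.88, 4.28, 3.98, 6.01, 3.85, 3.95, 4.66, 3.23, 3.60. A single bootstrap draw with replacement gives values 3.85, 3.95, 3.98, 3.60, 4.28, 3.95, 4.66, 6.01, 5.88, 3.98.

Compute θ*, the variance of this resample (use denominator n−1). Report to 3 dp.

Mean = 4.4140; sum of squared deviations = 6.5628
s² = 6.5628 / 9 = 0.7292

θ* = 0.729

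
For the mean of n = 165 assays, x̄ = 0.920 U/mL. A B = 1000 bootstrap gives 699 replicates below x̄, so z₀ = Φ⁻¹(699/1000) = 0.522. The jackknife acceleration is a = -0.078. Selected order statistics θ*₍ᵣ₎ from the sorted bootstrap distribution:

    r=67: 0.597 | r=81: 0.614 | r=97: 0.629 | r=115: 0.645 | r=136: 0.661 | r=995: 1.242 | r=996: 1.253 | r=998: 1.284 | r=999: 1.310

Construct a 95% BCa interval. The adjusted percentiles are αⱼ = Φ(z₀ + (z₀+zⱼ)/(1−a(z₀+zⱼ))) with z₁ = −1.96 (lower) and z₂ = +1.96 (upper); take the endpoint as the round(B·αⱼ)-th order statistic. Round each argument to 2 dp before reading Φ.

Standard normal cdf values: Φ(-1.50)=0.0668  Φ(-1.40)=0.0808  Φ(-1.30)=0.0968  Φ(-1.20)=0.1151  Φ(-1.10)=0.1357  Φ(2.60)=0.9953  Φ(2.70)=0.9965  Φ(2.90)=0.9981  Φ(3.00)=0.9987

(0.661, 1.242)

Lower: z₀ + z₁ = 0.522 + (-1.960) = -1.438; 1 − a(z₀+z₁) = 1 − (-0.078)(-1.438) = 0.8878; argument = 0.522 + (-1.438)/0.8878 = -1.0977 → -1.10.
α₁ = Φ(-1.10) = 0.1357; rank = round(1000 × 0.1357) = 136; θ*₍136₎ = 0.661.
Upper: z₀ + z₂ = 2.482; 1 − a(z₀+z₂) = 1.1936; argument = 2.6014 → 2.60; α₂ = 0.9953; rank = 995; θ*₍995₎ = 1.242.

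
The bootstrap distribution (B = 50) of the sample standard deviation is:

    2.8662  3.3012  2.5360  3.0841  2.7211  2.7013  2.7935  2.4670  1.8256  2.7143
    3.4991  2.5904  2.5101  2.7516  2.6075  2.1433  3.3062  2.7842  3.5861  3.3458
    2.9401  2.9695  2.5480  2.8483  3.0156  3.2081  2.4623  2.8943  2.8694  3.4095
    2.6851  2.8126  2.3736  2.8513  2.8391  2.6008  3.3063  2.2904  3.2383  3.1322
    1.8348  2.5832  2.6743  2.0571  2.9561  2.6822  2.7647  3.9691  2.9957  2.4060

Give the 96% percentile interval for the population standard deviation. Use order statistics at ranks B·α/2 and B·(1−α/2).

Sorted replicates: 1.8256, 1.8348, 2.0571, 2.1433, 2.2904, 2.3736, 2.4060, 2.4623, 2.4670, 2.5101, 2.5360, 2.5480, 2.5832, 2.5904, 2.6008, 2.6075, 2.6743, 2.6822, 2.6851, 2.7013, 2.7143, 2.7211, 2.7516, 2.7647, 2.7842, 2.7935, 2.8126, 2.8391, 2.8483, 2.8513, 2.8662, 2.8694, 2.8943, 2.9401, 2.9561, 2.9695, 2.9957, 3.0156, 3.0841, 3.1322, 3.2081, 3.2383, 3.3012, 3.3062, 3.3063, 3.3458, 3.4095, 3.4991, 3.5861, 3.9691
α = 0.04; lower rank = 50 × 0.020 = 1; upper rank = 50 × 0.980 = 49.
The 1st smallest replicate is 1.8256; the 49th is 3.5861.

(1.8256, 3.5861)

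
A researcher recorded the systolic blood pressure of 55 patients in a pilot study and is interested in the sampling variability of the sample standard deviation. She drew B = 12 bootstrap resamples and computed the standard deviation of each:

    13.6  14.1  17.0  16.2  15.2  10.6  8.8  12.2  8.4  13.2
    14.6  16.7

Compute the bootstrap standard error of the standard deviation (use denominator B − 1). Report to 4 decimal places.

SE* = 2.8979

Bootstrap SE is the standard deviation of the 12 replicate standard deviations.
Mean of replicates: (13.6 + 14.1 + 17.0 + 16.2 + 15.2 + 10.6 + 8.8 + 12.2 + 8.4 + 13.2 + 14.6 + 16.7) / 12 = 160.60000 / 12 = 13.38333
Sum of squared deviations: (+0.21667)² + (+0.71667)² + (+3.61667)² + (+2.81667)² + (+1.81667)² + (−2.78333)² + (−4.58333)² + (−1.18333)² + (−4.98333)² + (−0.18333)² + (+1.21667)² + (+3.31667)² = 92.37667
Variance = 92.37667 / 11 = 8.39788
SE* = √8.39788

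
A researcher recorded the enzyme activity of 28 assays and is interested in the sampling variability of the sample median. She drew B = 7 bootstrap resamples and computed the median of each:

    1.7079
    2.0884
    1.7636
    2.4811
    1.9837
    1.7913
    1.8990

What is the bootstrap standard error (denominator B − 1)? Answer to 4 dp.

Bootstrap SE is the standard deviation of the 7 replicate medians.
Mean of replicates: (1.7079 + 2.0884 + 1.7636 + 2.4811 + 1.9837 + 1.7913 + 1.8990) / 7 = 13.71500 / 7 = 1.95929
Sum of squared deviations: (−0.25139)² + (+0.12911)² + (−0.19569)² + (+0.52181)² + (+0.02441)² + (−0.16799)² + (−0.06029)² = 0.42290
Variance = 0.42290 / 6 = 0.07048
SE* = √0.07048

SE* = 0.2655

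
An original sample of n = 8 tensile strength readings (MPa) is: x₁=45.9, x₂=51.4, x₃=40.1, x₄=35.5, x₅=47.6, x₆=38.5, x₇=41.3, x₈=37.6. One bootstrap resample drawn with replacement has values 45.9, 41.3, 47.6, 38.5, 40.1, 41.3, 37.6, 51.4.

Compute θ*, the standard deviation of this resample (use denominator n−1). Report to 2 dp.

Mean = 42.9625; sum of squared deviations = 163.7187
s² = 163.7187 / 7 = 23.3884
s = √23.3884 = 4.84

θ* = 4.84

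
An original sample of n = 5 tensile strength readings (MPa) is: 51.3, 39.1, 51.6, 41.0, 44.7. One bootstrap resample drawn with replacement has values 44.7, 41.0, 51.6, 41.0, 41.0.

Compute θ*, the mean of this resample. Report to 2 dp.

θ* = 43.86

Mean = (44.7 + 41.0 + 51.6 + 41.0 + 41.0) / 5 = 219.30 / 5 = 43.86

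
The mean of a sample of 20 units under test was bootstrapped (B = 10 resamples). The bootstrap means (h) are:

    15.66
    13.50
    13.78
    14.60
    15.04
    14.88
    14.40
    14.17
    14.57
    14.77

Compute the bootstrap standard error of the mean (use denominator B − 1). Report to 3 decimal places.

Bootstrap SE is the standard deviation of the 10 replicate means.
Mean of replicates: (15.66 + 13.50 + 13.78 + 14.60 + 15.04 + 14.88 + 14.40 + 14.17 + 14.57 + 14.77) / 10 = 145.3700 / 10 = 14.5370
Sum of squared deviations: (+1.1230)² + (−1.0370)² + (−0.7570)² + (+0.0630)² + (+0.5030)² + (+0.3430)² + (−0.1370)² + (−0.3670)² + (+0.0330)² + (+0.2330)² = 3.4930
Variance = 3.4930 / 9 = 0.3881
SE* = √0.3881

SE* = 0.623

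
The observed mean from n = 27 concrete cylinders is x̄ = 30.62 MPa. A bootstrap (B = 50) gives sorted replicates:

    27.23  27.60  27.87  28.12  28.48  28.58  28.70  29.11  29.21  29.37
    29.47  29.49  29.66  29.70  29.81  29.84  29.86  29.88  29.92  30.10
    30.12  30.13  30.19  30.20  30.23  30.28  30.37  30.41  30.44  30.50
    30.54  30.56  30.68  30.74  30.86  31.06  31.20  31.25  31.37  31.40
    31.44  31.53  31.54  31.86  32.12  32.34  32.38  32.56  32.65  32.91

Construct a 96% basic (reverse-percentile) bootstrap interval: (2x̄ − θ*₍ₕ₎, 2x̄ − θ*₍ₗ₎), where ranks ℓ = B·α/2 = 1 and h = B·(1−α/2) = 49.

Percentile endpoints at ranks 1 and 49: θ*₍1₎ = 27.23, θ*₍49₎ = 32.65.
Basic interval reflects these around x̄:
  lower = 2 × 30.62 − 32.65 = 28.59
  upper = 2 × 30.62 − 27.23 = 34.01

(28.59, 34.01)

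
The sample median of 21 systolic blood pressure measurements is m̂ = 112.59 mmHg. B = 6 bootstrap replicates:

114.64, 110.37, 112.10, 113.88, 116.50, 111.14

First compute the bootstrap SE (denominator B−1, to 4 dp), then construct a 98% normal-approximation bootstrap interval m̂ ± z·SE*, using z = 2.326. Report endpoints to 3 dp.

Mean of replicates = 113.1050; sum of squared deviations = 26.8343; SE* = √(26.8343/5) = 2.3167
Margin = 2.326 × 2.3167 = 5.3886
Interval: 112.59 ± 5.3886

(107.201, 117.979)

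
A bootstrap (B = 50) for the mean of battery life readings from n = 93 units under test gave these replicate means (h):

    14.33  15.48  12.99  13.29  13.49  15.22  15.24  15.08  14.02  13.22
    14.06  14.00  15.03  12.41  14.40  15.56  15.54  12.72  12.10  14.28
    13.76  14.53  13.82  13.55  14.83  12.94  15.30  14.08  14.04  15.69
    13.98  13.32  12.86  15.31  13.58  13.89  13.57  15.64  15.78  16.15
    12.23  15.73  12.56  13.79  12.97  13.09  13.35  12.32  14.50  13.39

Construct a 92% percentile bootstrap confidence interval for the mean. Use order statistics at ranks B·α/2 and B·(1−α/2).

Sorted replicates: 12.10, 12.23, 12.32, 12.41, 12.56, 12.72, 12.86, 12.94, 12.97, 12.99, 13.09, 13.22, 13.29, 13.32, 13.35, 13.39, 13.49, 13.55, 13.57, 13.58, 13.76, 13.79, 13.82, 13.89, 13.98, 14.00, 14.02, 14.04, 14.06, 14.08, 14.28, 14.33, 14.40, 14.50, 14.53, 14.83, 15.03, 15.08, 15.22, 15.24, 15.30, 15.31, 15.48, 15.54, 15.56, 15.64, 15.69, 15.73, 15.78, 16.15
α = 0.08; lower rank = 50 × 0.040 = 2; upper rank = 50 × 0.960 = 48.
The 2nd smallest replicate is 12.23; the 48th is 15.73.

(12.23, 15.73)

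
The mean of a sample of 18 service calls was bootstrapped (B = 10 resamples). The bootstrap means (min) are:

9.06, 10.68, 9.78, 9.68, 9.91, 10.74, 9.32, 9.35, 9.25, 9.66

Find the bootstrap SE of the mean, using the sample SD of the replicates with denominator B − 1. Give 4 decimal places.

SE* = 0.5730

Bootstrap SE is the standard deviation of the 10 replicate means.
Mean of replicates: (9.06 + 10.68 + 9.78 + 9.68 + 9.91 + 10.74 + 9.32 + 9.35 + 9.25 + 9.66) / 10 = 97.43000 / 10 = 9.74300
Sum of squared deviations: (−0.68300)² + (+0.93700)² + (+0.03700)² + (−0.06300)² + (+0.16700)² + (+0.99700)² + (−0.42300)² + (−0.39300)² + (−0.49300)² + (−0.08300)² = 2.95501
Variance = 2.95501 / 9 = 0.32833
SE* = √0.32833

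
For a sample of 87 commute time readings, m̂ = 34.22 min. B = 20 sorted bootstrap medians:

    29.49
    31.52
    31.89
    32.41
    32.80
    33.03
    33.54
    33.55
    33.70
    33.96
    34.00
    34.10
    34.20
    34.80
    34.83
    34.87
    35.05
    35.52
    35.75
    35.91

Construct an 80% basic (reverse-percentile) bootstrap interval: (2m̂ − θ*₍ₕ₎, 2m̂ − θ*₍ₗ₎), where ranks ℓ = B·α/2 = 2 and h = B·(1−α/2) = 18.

(32.92, 36.92)

Percentile endpoints at ranks 2 and 18: θ*₍2₎ = 31.52, θ*₍18₎ = 35.52.
Basic interval reflects these around m̂:
  lower = 2 × 34.22 − 35.52 = 32.92
  upper = 2 × 34.22 − 31.52 = 36.92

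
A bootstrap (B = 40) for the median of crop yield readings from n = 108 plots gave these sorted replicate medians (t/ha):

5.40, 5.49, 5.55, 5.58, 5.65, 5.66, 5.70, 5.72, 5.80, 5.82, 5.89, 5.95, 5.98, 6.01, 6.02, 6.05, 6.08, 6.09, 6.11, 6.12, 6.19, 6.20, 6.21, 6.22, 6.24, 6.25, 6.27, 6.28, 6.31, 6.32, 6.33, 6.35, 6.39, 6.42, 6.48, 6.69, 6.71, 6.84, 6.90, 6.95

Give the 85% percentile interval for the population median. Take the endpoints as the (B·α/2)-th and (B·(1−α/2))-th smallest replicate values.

(5.55, 6.71)

α = 0.15; lower rank = 40 × 0.075 = 3; upper rank = 40 × 0.925 = 37.
The 3rd smallest replicate is 5.55; the 37th is 6.71.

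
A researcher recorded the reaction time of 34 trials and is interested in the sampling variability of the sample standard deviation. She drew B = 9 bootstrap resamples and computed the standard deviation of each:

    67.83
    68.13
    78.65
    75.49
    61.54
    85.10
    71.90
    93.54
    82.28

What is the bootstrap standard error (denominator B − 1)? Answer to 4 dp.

SE* = 9.9483

Bootstrap SE is the standard deviation of the 9 replicate standard deviations.
Mean of replicates: (67.83 + 68.13 + 78.65 + 75.49 + 61.54 + 85.10 + 71.90 + 93.54 + 82.28) / 9 = 684.46000 / 9 = 76.05111
Sum of squared deviations: (−8.22111)² + (−7.92111)² + (+2.59889)² + (−0.56111)² + (−14.51111)² + (+9.04889)² + (−4.15111)² + (+17.48889)² + (+6.22889)² = 791.74649
Variance = 791.74649 / 8 = 98.96831
SE* = √98.96831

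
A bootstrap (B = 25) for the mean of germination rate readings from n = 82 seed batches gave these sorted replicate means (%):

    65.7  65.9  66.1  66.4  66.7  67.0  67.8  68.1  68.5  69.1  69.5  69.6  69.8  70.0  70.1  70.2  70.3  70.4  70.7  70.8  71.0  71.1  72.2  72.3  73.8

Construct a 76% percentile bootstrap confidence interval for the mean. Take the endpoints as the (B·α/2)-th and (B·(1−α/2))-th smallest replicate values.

(66.1, 71.1)

α = 0.24; lower rank = 25 × 0.120 = 3; upper rank = 25 × 0.880 = 22.
The 3rd smallest replicate is 66.1; the 22nd is 71.1.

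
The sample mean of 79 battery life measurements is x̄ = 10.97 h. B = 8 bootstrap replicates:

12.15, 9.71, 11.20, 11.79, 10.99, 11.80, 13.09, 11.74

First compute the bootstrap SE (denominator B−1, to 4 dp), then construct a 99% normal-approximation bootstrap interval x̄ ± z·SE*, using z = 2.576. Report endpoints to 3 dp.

(8.448, 13.492)

Mean of replicates = 11.5587; sum of squared deviations = 6.7089; SE* = √(6.7089/7) = 0.9790
Margin = 2.576 × 0.9790 = 2.5219
Interval: 10.97 ± 2.5219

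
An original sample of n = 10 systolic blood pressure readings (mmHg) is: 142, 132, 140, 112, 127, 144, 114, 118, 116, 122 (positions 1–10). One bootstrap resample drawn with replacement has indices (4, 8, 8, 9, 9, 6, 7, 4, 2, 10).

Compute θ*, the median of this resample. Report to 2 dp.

θ* = 117.00

Resample values: 112, 118, 118, 116, 116, 144, 114, 112, 132, 122.
Sorted: 112, 112, 114, 116, 116, 118, 118, 122, 132, 144
Median = average of the two middle values = 117.00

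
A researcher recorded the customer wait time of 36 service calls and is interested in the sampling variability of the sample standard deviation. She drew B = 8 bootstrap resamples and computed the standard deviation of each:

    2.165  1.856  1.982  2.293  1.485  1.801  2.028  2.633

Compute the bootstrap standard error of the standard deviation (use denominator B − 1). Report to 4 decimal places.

Bootstrap SE is the standard deviation of the 8 replicate standard deviations.
Mean of replicates: (2.165 + 1.856 + 1.982 + 2.293 + 1.485 + 1.801 + 2.028 + 2.633) / 8 = 16.24300 / 8 = 2.03038
Sum of squared deviations: (+0.13462)² + (−0.17438)² + (−0.04838)² + (+0.26262)² + (−0.54538)² + (−0.22938)² + (−0.00238)² + (+0.60262)² = 0.83305
Variance = 0.83305 / 7 = 0.11901
SE* = √0.11901

SE* = 0.3450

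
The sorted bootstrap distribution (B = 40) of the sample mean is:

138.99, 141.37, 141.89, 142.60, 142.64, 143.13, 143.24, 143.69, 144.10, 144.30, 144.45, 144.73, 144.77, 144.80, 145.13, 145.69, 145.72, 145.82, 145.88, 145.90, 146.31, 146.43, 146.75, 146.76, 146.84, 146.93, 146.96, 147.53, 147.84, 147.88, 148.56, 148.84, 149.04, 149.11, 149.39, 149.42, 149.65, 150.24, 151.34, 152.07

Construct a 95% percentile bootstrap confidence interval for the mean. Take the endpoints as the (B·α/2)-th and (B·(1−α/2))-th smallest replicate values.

α = 0.05; lower rank = 40 × 0.025 = 1; upper rank = 40 × 0.975 = 39.
The 1st smallest replicate is 138.99; the 39th is 151.34.

(138.99, 151.34)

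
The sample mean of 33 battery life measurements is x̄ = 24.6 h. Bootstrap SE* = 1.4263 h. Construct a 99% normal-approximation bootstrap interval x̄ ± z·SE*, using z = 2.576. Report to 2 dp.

(20.93, 28.27)

Margin = 2.576 × 1.4263 = 3.674
Interval: 24.6 ± 3.674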